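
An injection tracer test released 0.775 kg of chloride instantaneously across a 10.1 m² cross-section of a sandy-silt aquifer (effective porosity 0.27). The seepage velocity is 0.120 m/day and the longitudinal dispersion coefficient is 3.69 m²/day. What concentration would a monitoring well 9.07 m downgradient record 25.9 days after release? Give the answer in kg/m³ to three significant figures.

For an instantaneous plane source, C(x,t) = M/(n_e·A·√(4πDt)) · exp(−(x−vt)²/(4Dt)), with n_e·A the pore (flow) area.
Plume center vt = 0.120 × 25.9 = 3.108 m, so the well at 9.07 m is 5.962 m downgradient of the peak.
√(4πDt) = 34.66 m, giving peak height M/(n_e·A·√(4πDt)) = 0.775/(0.27 × 10.1 × 34.66) = 0.008200 kg/m³.
(x−vt)²/(4Dt) = (5.962)²/(4 × 3.69 × 25.9) = 0.09298; exp(−0.09298) = 0.9112.
C = 0.008200 × 0.9112 = 0.00747 kg/m³.

0.00747 kg/m³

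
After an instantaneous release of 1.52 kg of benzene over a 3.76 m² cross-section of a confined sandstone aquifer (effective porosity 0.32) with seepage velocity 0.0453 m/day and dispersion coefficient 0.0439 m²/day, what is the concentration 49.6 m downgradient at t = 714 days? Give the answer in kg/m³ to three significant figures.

0.00592 kg/m³

For an instantaneous plane source, C(x,t) = M/(n_e·A·√(4πDt)) · exp(−(x−vt)²/(4Dt)), with n_e·A the pore (flow) area.
Plume center vt = 0.0453 × 714 = 32.3442 m, so the well at 49.6 m is 17.2558 m downgradient of the peak.
√(4πDt) = 19.85 m, giving peak height M/(n_e·A·√(4πDt)) = 1.52/(0.32 × 3.76 × 19.85) = 0.06364 kg/m³.
(x−vt)²/(4Dt) = (17.2558)²/(4 × 0.0439 × 714) = 2.375; exp(−2.375) = 0.09301.
C = 0.06364 × 0.09301 = 0.00592 kg/m³.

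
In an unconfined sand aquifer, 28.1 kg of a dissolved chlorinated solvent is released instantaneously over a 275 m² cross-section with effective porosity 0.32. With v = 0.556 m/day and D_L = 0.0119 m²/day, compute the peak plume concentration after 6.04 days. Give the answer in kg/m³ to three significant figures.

0.336 kg/m³

The peak of an instantaneous 1D plume sits at x = vt; there the Gaussian factor is 1 and C_max = M/(n_e·A·√(4πDt)), where n_e·A is the pore area the mass is dissolved in.
√(4πDt) = √(4π × 0.0119 × 6.04) = 0.9504 m, so C_max = 28.1/(0.32 × 275 × 0.9504) = 0.336 kg/m³.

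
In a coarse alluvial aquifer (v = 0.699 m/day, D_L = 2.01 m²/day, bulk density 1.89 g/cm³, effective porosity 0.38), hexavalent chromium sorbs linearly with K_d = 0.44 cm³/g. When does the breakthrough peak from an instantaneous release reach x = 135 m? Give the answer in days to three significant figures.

Retardation factor R = 1 + ρ_b·K_d/n = 1 + 1.89 × 0.44/0.38 = 3.188.
Sorption retards both mechanisms: v_R = v/R = 0.2193 m/day, D_R = D/R = 0.6305 m²/day.
Peak time from v_R²t² + 2D_R t − x² = 0: t = (√(D_R² + v_R²x²) − D_R)/v_R².
√(D_R² + v_R²x²) = √(0.6305² + 0.2193² × 135²) = 29.61; v_R² = 0.04809.
t = (29.61 − 0.6305)/0.04809 = 603 days.

603 days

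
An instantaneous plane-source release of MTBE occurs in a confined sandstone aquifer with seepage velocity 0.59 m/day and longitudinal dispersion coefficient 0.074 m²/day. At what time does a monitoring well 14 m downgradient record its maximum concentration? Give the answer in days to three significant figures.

For the 1D instantaneous-source solution, setting ∂C/∂t = 0 at fixed x gives v²t² + 2Dt − x² = 0, so t = (√(D² + v²x²) − D)/v².
√(D² + v²x²) = √(0.074² + 0.59² × 14²) = 8.260; v² = 0.3481.
t = (8.260 − 0.074)/0.3481 = 23.5 days (vs. the pure-advection estimate x/v = 23.7 d).

23.5 days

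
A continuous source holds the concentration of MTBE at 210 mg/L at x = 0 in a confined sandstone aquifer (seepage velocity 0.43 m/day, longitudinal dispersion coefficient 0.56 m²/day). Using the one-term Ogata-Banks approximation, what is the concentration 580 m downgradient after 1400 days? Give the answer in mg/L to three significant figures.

For a continuous step input, C/C₀ ≈ ½·erfc((x−vt)/(2√(Dt))).
vt = 0.43 × 1400 = 602 m and 2√(Dt) = 2√(0.56 × 1400) = 56.00 m.
Argument (x−vt)/(2√(Dt)) = (580 − 602)/56.00 = -0.3929; ½·erfc(-0.3929) = 0.7108.
C = 210 × 0.7108 = 149 mg/L.

149 mg/L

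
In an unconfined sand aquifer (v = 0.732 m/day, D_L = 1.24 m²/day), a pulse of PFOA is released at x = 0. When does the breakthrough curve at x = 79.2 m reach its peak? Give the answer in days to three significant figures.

106 days

For the 1D instantaneous-source solution, setting ∂C/∂t = 0 at fixed x gives v²t² + 2Dt − x² = 0, so t = (√(D² + v²x²) − D)/v².
√(D² + v²x²) = √(1.24² + 0.732² × 79.2²) = 57.99; v² = 0.535824.
t = (57.99 − 1.24)/0.535824 = 106 days (vs. the pure-advection estimate x/v = 108 d).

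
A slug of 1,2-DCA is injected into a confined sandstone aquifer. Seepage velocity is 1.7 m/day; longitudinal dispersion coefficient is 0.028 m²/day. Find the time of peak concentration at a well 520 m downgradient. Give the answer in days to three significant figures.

306 days

For the 1D instantaneous-source solution, setting ∂C/∂t = 0 at fixed x gives v²t² + 2Dt − x² = 0, so t = (√(D² + v²x²) − D)/v².
√(D² + v²x²) = √(0.028² + 1.7² × 520²) = 884.0; v² = 2.89.
t = (884.0 − 0.028)/2.89 = 306 days (vs. the pure-advection estimate x/v = 306 d).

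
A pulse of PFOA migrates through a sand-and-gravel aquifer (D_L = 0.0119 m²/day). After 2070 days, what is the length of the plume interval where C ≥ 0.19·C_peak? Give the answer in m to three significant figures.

The plume is Gaussian with σ = √(2Dt) = √(2 × 0.0119 × 2070) = 7.019 m.
C/C_peak = exp(−Δx²/(2σ²)) = 0.19 ⇒ Δx = σ·√(−2 ln 0.19) = 7.019 × 1.822 = 12.79 m.
Width = 2Δx = 25.6 m.

25.6 m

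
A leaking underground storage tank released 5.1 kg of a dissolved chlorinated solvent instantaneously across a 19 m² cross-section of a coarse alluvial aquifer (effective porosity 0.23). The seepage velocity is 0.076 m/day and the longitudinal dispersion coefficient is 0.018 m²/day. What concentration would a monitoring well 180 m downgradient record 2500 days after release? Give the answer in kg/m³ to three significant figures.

For an instantaneous plane source, C(x,t) = M/(n_e·A·√(4πDt)) · exp(−(x−vt)²/(4Dt)), with n_e·A the pore (flow) area.
Plume center vt = 0.076 × 2500 = 190 m, so the well at 180 m is 10 m upgradient of the peak.
√(4πDt) = 23.78 m, giving peak height M/(n_e·A·√(4πDt)) = 5.1/(0.23 × 19 × 23.78) = 0.04908 kg/m³.
(x−vt)²/(4Dt) = (-10)²/(4 × 0.018 × 2500) = 0.5556; exp(−0.5556) = 0.5737.
C = 0.04908 × 0.5737 = 0.0282 kg/m³.

0.0282 kg/m³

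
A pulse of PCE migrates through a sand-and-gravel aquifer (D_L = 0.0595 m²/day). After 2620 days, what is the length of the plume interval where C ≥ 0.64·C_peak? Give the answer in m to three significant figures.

33.4 m

The plume is Gaussian with σ = √(2Dt) = √(2 × 0.0595 × 2620) = 17.66 m.
C/C_peak = exp(−Δx²/(2σ²)) = 0.64 ⇒ Δx = σ·√(−2 ln 0.64) = 17.66 × 0.9448 = 16.69 m.
Width = 2Δx = 33.4 m.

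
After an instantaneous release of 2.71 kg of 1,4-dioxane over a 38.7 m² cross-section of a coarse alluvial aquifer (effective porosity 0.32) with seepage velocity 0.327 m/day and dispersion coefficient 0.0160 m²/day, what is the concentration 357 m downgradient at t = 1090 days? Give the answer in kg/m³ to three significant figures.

0.0147 kg/m³

For an instantaneous plane source, C(x,t) = M/(n_e·A·√(4πDt)) · exp(−(x−vt)²/(4Dt)), with n_e·A the pore (flow) area.
Plume center vt = 0.327 × 1090 = 356.43 m, so the well at 357 m is 0.57 m downgradient of the peak.
√(4πDt) = 14.80 m, giving peak height M/(n_e·A·√(4πDt)) = 2.71/(0.32 × 38.7 × 14.80) = 0.01479 kg/m³.
(x−vt)²/(4Dt) = (0.57)²/(4 × 0.0160 × 1090) = 0.004657; exp(−0.004657) = 0.9954.
C = 0.01479 × 0.9954 = 0.0147 kg/m³.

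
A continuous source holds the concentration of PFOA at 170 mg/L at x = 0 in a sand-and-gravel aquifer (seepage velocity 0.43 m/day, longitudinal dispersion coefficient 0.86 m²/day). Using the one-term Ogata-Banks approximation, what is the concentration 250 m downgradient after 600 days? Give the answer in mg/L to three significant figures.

102 mg/L

For a continuous step input, C/C₀ ≈ ½·erfc((x−vt)/(2√(Dt))).
vt = 0.43 × 600 = 258 m and 2√(Dt) = 2√(0.86 × 600) = 45.43 m.
Argument (x−vt)/(2√(Dt)) = (250 − 258)/45.43 = -0.1761; ½·erfc(-0.1761) = 0.5983.
C = 170 × 0.5983 = 102 mg/L.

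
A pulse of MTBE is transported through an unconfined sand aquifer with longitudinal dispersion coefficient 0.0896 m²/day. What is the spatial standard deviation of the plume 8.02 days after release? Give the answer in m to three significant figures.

Dispersive spreading gives a Gaussian with σ² = 2Dt; advection only shifts the center.
σ = √(2 × 0.0896 × 8.02) = 1.20 m.

1.20 m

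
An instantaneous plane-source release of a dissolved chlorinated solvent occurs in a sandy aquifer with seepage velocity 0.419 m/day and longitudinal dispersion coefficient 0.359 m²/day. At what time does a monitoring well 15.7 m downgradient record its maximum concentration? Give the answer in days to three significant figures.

35.5 days

For the 1D instantaneous-source solution, setting ∂C/∂t = 0 at fixed x gives v²t² + 2Dt − x² = 0, so t = (√(D² + v²x²) − D)/v².
√(D² + v²x²) = √(0.359² + 0.419² × 15.7²) = 6.588; v² = 0.175561.
t = (6.588 − 0.359)/0.175561 = 35.5 days (vs. the pure-advection estimate x/v = 37.5 d).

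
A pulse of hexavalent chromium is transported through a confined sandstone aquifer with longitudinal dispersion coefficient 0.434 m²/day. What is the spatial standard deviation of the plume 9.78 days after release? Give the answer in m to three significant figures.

2.91 m

Dispersive spreading gives a Gaussian with σ² = 2Dt; advection only shifts the center.
σ = √(2 × 0.434 × 9.78) = 2.91 m.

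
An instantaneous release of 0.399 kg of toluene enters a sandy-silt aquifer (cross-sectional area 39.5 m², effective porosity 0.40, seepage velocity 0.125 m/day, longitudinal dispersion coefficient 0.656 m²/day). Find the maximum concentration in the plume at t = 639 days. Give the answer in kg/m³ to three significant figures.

0.000348 kg/m³

The peak of an instantaneous 1D plume sits at x = vt; there the Gaussian factor is 1 and C_max = M/(n_e·A·√(4πDt)), where n_e·A is the pore area the mass is dissolved in.
√(4πDt) = √(4π × 0.656 × 639) = 72.58 m, so C_max = 0.399/(0.40 × 39.5 × 72.58) = 0.000348 kg/m³.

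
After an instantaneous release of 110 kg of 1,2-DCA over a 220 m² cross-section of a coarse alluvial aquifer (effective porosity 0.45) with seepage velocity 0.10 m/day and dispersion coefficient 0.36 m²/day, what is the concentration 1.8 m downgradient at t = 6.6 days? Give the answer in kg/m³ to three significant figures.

For an instantaneous plane source, C(x,t) = M/(n_e·A·√(4πDt)) · exp(−(x−vt)²/(4Dt)), with n_e·A the pore (flow) area.
Plume center vt = 0.10 × 6.6 = 0.66 m, so the well at 1.8 m is 1.14 m downgradient of the peak.
√(4πDt) = 5.464 m, giving peak height M/(n_e·A·√(4πDt)) = 110/(0.45 × 220 × 5.464) = 0.2034 kg/m³.
(x−vt)²/(4Dt) = (1.14)²/(4 × 0.36 × 6.6) = 0.1367; exp(−0.1367) = 0.8722.
C = 0.2034 × 0.8722 = 0.177 kg/m³.

0.177 kg/m³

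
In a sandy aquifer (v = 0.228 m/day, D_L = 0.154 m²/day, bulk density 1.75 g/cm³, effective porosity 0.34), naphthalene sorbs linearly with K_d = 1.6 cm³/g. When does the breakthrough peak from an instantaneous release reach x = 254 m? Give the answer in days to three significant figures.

10300 days

Retardation factor R = 1 + ρ_b·K_d/n = 1 + 1.75 × 1.6/0.34 = 9.235.
Sorption retards both mechanisms: v_R = v/R = 0.02469 m/day, D_R = D/R = 0.01668 m²/day.
Peak time from v_R²t² + 2D_R t − x² = 0: t = (√(D_R² + v_R²x²) − D_R)/v_R².
√(D_R² + v_R²x²) = √(0.01668² + 0.02469² × 254²) = 6.271; v_R² = 0.0006096.
t = (6.271 − 0.01668)/0.0006096 = 10300 days.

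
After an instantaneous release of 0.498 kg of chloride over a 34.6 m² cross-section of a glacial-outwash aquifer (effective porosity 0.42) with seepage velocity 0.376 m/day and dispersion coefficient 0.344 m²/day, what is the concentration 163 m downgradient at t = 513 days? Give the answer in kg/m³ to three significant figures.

0.000205 kg/m³

For an instantaneous plane source, C(x,t) = M/(n_e·A·√(4πDt)) · exp(−(x−vt)²/(4Dt)), with n_e·A the pore (flow) area.
Plume center vt = 0.376 × 513 = 192.888 m, so the well at 163 m is 29.888 m upgradient of the peak.
√(4πDt) = 47.09 m, giving peak height M/(n_e·A·√(4πDt)) = 0.498/(0.42 × 34.6 × 47.09) = 0.0007277 kg/m³.
(x−vt)²/(4Dt) = (-29.888)²/(4 × 0.344 × 513) = 1.265; exp(−1.265) = 0.2822.
C = 0.0007277 × 0.2822 = 0.000205 kg/m³.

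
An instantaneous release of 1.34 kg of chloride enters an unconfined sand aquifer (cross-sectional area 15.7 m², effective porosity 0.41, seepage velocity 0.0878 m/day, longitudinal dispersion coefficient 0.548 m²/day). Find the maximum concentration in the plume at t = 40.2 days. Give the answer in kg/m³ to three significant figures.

0.0125 kg/m³

The peak of an instantaneous 1D plume sits at x = vt; there the Gaussian factor is 1 and C_max = M/(n_e·A·√(4πDt)), where n_e·A is the pore area the mass is dissolved in.
√(4πDt) = √(4π × 0.548 × 40.2) = 16.64 m, so C_max = 1.34/(0.41 × 15.7 × 16.64) = 0.0125 kg/m³.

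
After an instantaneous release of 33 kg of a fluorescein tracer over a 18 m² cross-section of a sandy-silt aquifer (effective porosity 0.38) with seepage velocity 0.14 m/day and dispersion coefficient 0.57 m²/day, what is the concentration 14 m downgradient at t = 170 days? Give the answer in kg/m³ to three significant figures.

For an instantaneous plane source, C(x,t) = M/(n_e·A·√(4πDt)) · exp(−(x−vt)²/(4Dt)), with n_e·A the pore (flow) area.
Plume center vt = 0.14 × 170 = 23.8 m, so the well at 14 m is 9.8 m upgradient of the peak.
√(4πDt) = 34.90 m, giving peak height M/(n_e·A·√(4πDt)) = 33/(0.38 × 18 × 34.90) = 0.1382 kg/m³.
(x−vt)²/(4Dt) = (-9.8)²/(4 × 0.57 × 170) = 0.2478; exp(−0.2478) = 0.7805.
C = 0.1382 × 0.7805 = 0.108 kg/m³.

0.108 kg/m³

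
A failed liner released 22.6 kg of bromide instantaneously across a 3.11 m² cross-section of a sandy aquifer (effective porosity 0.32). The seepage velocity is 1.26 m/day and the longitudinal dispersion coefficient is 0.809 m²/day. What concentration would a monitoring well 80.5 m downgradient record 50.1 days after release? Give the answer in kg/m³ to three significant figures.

0.156 kg/m³

For an instantaneous plane source, C(x,t) = M/(n_e·A·√(4πDt)) · exp(−(x−vt)²/(4Dt)), with n_e·A the pore (flow) area.
Plume center vt = 1.26 × 50.1 = 63.126 m, so the well at 80.5 m is 17.374 m downgradient of the peak.
√(4πDt) = 22.57 m, giving peak height M/(n_e·A·√(4πDt)) = 22.6/(0.32 × 3.11 × 22.57) = 1.006 kg/m³.
(x−vt)²/(4Dt) = (17.374)²/(4 × 0.809 × 50.1) = 1.862; exp(−1.862) = 0.1554.
C = 1.006 × 0.1554 = 0.156 kg/m³.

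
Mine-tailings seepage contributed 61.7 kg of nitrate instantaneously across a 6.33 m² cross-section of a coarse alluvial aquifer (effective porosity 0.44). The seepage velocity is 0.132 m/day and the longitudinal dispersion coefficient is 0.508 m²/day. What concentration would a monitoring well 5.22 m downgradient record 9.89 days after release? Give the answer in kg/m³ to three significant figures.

For an instantaneous plane source, C(x,t) = M/(n_e·A·√(4πDt)) · exp(−(x−vt)²/(4Dt)), with n_e·A the pore (flow) area.
Plume center vt = 0.132 × 9.89 = 1.30548 m, so the well at 5.22 m is 3.91452 m downgradient of the peak.
√(4πDt) = 7.946 m, giving peak height M/(n_e·A·√(4πDt)) = 61.7/(0.44 × 6.33 × 7.946) = 2.788 kg/m³.
(x−vt)²/(4Dt) = (3.91452)²/(4 × 0.508 × 9.89) = 0.7625; exp(−0.7625) = 0.4665.
C = 2.788 × 0.4665 = 1.30 kg/m³.

1.30 kg/m³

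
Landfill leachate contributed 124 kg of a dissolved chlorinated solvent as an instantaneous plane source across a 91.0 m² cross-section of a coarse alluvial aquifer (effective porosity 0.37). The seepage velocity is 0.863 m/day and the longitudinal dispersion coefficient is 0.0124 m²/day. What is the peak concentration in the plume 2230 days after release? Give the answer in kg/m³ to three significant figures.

0.198 kg/m³

The peak of an instantaneous 1D plume sits at x = vt; there the Gaussian factor is 1 and C_max = M/(n_e·A·√(4πDt)), where n_e·A is the pore area the mass is dissolved in.
√(4πDt) = √(4π × 0.0124 × 2230) = 18.64 m, so C_max = 124/(0.37 × 91.0 × 18.64) = 0.198 kg/m³.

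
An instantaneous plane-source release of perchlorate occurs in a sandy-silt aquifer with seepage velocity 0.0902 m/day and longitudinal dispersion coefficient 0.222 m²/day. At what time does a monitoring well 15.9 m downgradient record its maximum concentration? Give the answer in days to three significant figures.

For the 1D instantaneous-source solution, setting ∂C/∂t = 0 at fixed x gives v²t² + 2Dt − x² = 0, so t = (√(D² + v²x²) − D)/v².
√(D² + v²x²) = √(0.222² + 0.0902² × 15.9²) = 1.451; v² = 0.00813604.
t = (1.451 − 0.222)/0.00813604 = 151 days (vs. the pure-advection estimate x/v = 176 d).

151 days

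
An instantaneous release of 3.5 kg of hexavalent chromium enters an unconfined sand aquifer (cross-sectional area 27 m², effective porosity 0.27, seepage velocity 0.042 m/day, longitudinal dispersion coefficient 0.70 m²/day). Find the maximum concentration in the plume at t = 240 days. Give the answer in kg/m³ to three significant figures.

The peak of an instantaneous 1D plume sits at x = vt; there the Gaussian factor is 1 and C_max = M/(n_e·A·√(4πDt)), where n_e·A is the pore area the mass is dissolved in.
√(4πDt) = √(4π × 0.70 × 240) = 45.95 m, so C_max = 3.5/(0.27 × 27 × 45.95) = 0.0104 kg/m³.

0.0104 kg/m³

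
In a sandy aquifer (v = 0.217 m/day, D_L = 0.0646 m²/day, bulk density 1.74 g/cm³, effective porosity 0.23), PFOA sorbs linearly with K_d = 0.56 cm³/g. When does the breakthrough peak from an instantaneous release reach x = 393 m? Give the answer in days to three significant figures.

Retardation factor R = 1 + ρ_b·K_d/n = 1 + 1.74 × 0.56/0.23 = 5.237.
Sorption retards both mechanisms: v_R = v/R = 0.04144 m/day, D_R = D/R = 0.01234 m²/day.
Peak time from v_R²t² + 2D_R t − x² = 0: t = (√(D_R² + v_R²x²) − D_R)/v_R².
√(D_R² + v_R²x²) = √(0.01234² + 0.04144² × 393²) = 16.29; v_R² = 0.001717.
t = (16.29 − 0.01234)/0.001717 = 9480 days.

9480 days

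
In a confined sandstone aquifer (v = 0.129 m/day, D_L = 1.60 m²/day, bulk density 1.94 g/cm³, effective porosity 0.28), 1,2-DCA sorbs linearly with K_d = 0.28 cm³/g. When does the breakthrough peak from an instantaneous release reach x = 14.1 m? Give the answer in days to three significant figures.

145 days

Retardation factor R = 1 + ρ_b·K_d/n = 1 + 1.94 × 0.28/0.28 = 2.940.
Sorption retards both mechanisms: v_R = v/R = 0.04388 m/day, D_R = D/R = 0.5442 m²/day.
Peak time from v_R²t² + 2D_R t − x² = 0: t = (√(D_R² + v_R²x²) − D_R)/v_R².
√(D_R² + v_R²x²) = √(0.5442² + 0.04388² × 14.1²) = 0.8240; v_R² = 0.001925.
t = (0.8240 − 0.5442)/0.001925 = 145 days.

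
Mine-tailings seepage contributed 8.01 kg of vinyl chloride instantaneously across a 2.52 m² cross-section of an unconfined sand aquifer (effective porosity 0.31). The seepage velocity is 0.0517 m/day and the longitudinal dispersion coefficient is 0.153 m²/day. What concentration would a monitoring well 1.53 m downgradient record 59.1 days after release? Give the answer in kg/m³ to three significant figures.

For an instantaneous plane source, C(x,t) = M/(n_e·A·√(4πDt)) · exp(−(x−vt)²/(4Dt)), with n_e·A the pore (flow) area.
Plume center vt = 0.0517 × 59.1 = 3.05547 m, so the well at 1.53 m is 1.52547 m upgradient of the peak.
√(4πDt) = 10.66 m, giving peak height M/(n_e·A·√(4πDt)) = 8.01/(0.31 × 2.52 × 10.66) = 0.9619 kg/m³.
(x−vt)²/(4Dt) = (-1.52547)²/(4 × 0.153 × 59.1) = 0.06434; exp(−0.06434) = 0.9377.
C = 0.9619 × 0.9377 = 0.902 kg/m³.

0.902 kg/m³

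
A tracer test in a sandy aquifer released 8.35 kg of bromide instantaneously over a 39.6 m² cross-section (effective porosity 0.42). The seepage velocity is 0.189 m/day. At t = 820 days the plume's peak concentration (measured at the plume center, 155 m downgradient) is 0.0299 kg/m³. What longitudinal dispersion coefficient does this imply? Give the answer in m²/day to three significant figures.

0.0274 m²/day

At the plume center C_max = M/(n_e·A·√(4πDt)), so D = M²/(4πt·(n_e·A·C_max)²).
n_e·A·C_max = 0.42 × 39.6 × 0.0299 = 0.4973 kg/m.
D = 8.35²/(4π × 820 × 0.4973²) = 0.0274 m²/day.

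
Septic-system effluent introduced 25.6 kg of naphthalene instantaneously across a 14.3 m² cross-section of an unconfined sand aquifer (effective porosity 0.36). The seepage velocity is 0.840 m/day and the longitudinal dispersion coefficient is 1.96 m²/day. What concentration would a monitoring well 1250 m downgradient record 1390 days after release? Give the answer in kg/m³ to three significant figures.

0.0144 kg/m³

For an instantaneous plane source, C(x,t) = M/(n_e·A·√(4πDt)) · exp(−(x−vt)²/(4Dt)), with n_e·A the pore (flow) area.
Plume center vt = 0.840 × 1390 = 1167.6 m, so the well at 1250 m is 82.4 m downgradient of the peak.
√(4πDt) = 185.0 m, giving peak height M/(n_e·A·√(4πDt)) = 25.6/(0.36 × 14.3 × 185.0) = 0.02688 kg/m³.
(x−vt)²/(4Dt) = (82.4)²/(4 × 1.96 × 1390) = 0.6231; exp(−0.6231) = 0.5363.
C = 0.02688 × 0.5363 = 0.0144 kg/m³.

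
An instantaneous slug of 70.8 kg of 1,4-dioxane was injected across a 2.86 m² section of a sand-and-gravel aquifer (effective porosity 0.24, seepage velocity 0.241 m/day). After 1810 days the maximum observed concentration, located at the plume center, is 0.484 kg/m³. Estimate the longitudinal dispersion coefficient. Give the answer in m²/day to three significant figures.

2.00 m²/day

At the plume center C_max = M/(n_e·A·√(4πDt)), so D = M²/(4πt·(n_e·A·C_max)²).
n_e·A·C_max = 0.24 × 2.86 × 0.484 = 0.3322 kg/m.
D = 70.8²/(4π × 1810 × 0.3322²) = 2.00 m²/day.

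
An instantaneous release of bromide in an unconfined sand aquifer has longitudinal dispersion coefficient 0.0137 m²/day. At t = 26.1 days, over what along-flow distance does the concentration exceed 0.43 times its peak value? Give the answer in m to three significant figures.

The plume is Gaussian with σ = √(2Dt) = √(2 × 0.0137 × 26.1) = 0.8457 m.
C/C_peak = exp(−Δx²/(2σ²)) = 0.43 ⇒ Δx = σ·√(−2 ln 0.43) = 0.8457 × 1.299 = 1.099 m.
Width = 2Δx = 2.20 m.

2.20 m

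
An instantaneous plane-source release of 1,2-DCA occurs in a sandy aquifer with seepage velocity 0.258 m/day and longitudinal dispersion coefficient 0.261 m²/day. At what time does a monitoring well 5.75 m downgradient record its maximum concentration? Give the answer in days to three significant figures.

18.7 days

For the 1D instantaneous-source solution, setting ∂C/∂t = 0 at fixed x gives v²t² + 2Dt − x² = 0, so t = (√(D² + v²x²) − D)/v².
√(D² + v²x²) = √(0.261² + 0.258² × 5.75²) = 1.506; v² = 0.066564.
t = (1.506 − 0.261)/0.066564 = 18.7 days (vs. the pure-advection estimate x/v = 22.3 d).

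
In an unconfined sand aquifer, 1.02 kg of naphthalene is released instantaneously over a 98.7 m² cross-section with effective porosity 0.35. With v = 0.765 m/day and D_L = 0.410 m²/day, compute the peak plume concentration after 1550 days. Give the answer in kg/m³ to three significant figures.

The peak of an instantaneous 1D plume sits at x = vt; there the Gaussian factor is 1 and C_max = M/(n_e·A·√(4πDt)), where n_e·A is the pore area the mass is dissolved in.
√(4πDt) = √(4π × 0.410 × 1550) = 89.36 m, so C_max = 1.02/(0.35 × 98.7 × 89.36) = 0.000330 kg/m³.

0.000330 kg/m³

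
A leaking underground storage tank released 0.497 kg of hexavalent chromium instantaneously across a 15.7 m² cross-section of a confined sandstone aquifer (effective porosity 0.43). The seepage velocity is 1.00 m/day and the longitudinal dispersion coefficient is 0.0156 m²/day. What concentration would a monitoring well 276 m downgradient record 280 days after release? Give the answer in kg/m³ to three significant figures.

For an instantaneous plane source, C(x,t) = M/(n_e·A·√(4πDt)) · exp(−(x−vt)²/(4Dt)), with n_e·A the pore (flow) area.
Plume center vt = 1.00 × 280 = 280 m, so the well at 276 m is 4 m upgradient of the peak.
√(4πDt) = 7.409 m, giving peak height M/(n_e·A·√(4πDt)) = 0.497/(0.43 × 15.7 × 7.409) = 0.009936 kg/m³.
(x−vt)²/(4Dt) = (-4)²/(4 × 0.0156 × 280) = 0.9158; exp(−0.9158) = 0.4002.
C = 0.009936 × 0.4002 = 0.00398 kg/m³.

0.00398 kg/m³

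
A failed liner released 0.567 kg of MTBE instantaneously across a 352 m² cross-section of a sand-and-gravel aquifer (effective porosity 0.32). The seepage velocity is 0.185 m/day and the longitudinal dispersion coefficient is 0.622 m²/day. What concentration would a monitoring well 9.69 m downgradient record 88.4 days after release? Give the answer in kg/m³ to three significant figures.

For an instantaneous plane source, C(x,t) = M/(n_e·A·√(4πDt)) · exp(−(x−vt)²/(4Dt)), with n_e·A the pore (flow) area.
Plume center vt = 0.185 × 88.4 = 16.354 m, so the well at 9.69 m is 6.664 m upgradient of the peak.
√(4πDt) = 26.29 m, giving peak height M/(n_e·A·√(4πDt)) = 0.567/(0.32 × 352 × 26.29) = 0.0001915 kg/m³.
(x−vt)²/(4Dt) = (-6.664)²/(4 × 0.622 × 88.4) = 0.2019; exp(−0.2019) = 0.8172.
C = 0.0001915 × 0.8172 = 0.000156 kg/m³.

0.000156 kg/m³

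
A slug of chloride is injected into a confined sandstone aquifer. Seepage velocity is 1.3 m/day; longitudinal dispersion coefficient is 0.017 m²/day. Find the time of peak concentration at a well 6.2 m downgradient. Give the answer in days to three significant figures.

4.76 days

For the 1D instantaneous-source solution, setting ∂C/∂t = 0 at fixed x gives v²t² + 2Dt − x² = 0, so t = (√(D² + v²x²) − D)/v².
√(D² + v²x²) = √(0.017² + 1.3² × 6.2²) = 8.060; v² = 1.69.
t = (8.060 − 0.017)/1.69 = 4.76 days (vs. the pure-advection estimate x/v = 4.77 d).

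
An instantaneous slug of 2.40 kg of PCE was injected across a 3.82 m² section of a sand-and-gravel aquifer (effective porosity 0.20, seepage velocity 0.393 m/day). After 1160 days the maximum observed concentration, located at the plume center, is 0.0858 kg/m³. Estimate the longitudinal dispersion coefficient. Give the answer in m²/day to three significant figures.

At the plume center C_max = M/(n_e·A·√(4πDt)), so D = M²/(4πt·(n_e·A·C_max)²).
n_e·A·C_max = 0.20 × 3.82 × 0.0858 = 0.06555 kg/m.
D = 2.40²/(4π × 1160 × 0.06555²) = 0.0920 m²/day.

0.0920 m²/day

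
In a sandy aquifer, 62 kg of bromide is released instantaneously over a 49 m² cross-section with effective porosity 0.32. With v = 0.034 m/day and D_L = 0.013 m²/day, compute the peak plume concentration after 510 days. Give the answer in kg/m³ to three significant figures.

The peak of an instantaneous 1D plume sits at x = vt; there the Gaussian factor is 1 and C_max = M/(n_e·A·√(4πDt)), where n_e·A is the pore area the mass is dissolved in.
√(4πDt) = √(4π × 0.013 × 510) = 9.128 m, so C_max = 62/(0.32 × 49 × 9.128) = 0.433 kg/m³.

0.433 kg/m³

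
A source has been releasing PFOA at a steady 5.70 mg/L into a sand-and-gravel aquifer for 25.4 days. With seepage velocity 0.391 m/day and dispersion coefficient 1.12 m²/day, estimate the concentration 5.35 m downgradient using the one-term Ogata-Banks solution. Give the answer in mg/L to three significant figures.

4.15 mg/L

For a continuous step input, C/C₀ ≈ ½·erfc((x−vt)/(2√(Dt))).
vt = 0.391 × 25.4 = 9.9314 m and 2√(Dt) = 2√(1.12 × 25.4) = 10.67 m.
Argument (x−vt)/(2√(Dt)) = (5.35 − 9.9314)/10.67 = -0.4294; ½·erfc(-0.4294) = 0.7282.
C = 5.70 × 0.7282 = 4.15 mg/L.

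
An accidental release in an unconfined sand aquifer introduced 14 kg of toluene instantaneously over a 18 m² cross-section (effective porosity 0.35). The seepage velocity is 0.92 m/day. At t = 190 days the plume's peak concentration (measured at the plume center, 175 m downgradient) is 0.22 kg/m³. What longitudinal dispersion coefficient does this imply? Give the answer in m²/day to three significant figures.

At the plume center C_max = M/(n_e·A·√(4πDt)), so D = M²/(4πt·(n_e·A·C_max)²).
n_e·A·C_max = 0.35 × 18 × 0.22 = 1.386 kg/m.
D = 14²/(4π × 190 × 1.386²) = 0.0427 m²/day.

0.0427 m²/day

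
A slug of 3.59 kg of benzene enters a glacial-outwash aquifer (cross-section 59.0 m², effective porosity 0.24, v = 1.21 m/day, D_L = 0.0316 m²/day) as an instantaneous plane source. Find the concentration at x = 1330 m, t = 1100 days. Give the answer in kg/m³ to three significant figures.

For an instantaneous plane source, C(x,t) = M/(n_e·A·√(4πDt)) · exp(−(x−vt)²/(4Dt)), with n_e·A the pore (flow) area.
Plume center vt = 1.21 × 1100 = 1331 m, so the well at 1330 m is 1 m upgradient of the peak.
√(4πDt) = 20.90 m, giving peak height M/(n_e·A·√(4πDt)) = 3.59/(0.24 × 59.0 × 20.90) = 0.01213 kg/m³.
(x−vt)²/(4Dt) = (-1)²/(4 × 0.0316 × 1100) = 0.007192; exp(−0.007192) = 0.9928.
C = 0.01213 × 0.9928 = 0.0120 kg/m³.

0.0120 kg/m³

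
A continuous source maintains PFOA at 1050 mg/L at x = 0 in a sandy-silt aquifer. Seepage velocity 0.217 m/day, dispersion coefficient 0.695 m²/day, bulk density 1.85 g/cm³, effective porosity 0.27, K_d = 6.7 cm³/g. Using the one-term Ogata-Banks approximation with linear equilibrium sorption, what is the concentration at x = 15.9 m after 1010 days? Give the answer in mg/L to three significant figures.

21.1 mg/L

Retardation factor R = 1 + ρ_b·K_d/n = 1 + 1.85 × 6.7/0.27 = 46.91.
Sorption retards both mechanisms: v_R = v/R = 0.004626 m/day, D_R = D/R = 0.01482 m²/day.
v_R·t = 0.004626 × 1010 = 4.67226 m; 2√(D_R t) = 7.738 m; argument = (15.9 − 4.67226)/7.738 = 1.451.
C = C₀ × ½·erfc(1.451) = 1050 × 0.02008 = 21.1 mg/L.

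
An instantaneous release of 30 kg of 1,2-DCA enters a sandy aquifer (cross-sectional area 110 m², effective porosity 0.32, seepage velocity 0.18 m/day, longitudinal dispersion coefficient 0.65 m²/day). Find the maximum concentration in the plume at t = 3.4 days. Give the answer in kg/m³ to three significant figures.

The peak of an instantaneous 1D plume sits at x = vt; there the Gaussian factor is 1 and C_max = M/(n_e·A·√(4πDt)), where n_e·A is the pore area the mass is dissolved in.
√(4πDt) = √(4π × 0.65 × 3.4) = 5.270 m, so C_max = 30/(0.32 × 110 × 5.270) = 0.162 kg/m³.

0.162 kg/m³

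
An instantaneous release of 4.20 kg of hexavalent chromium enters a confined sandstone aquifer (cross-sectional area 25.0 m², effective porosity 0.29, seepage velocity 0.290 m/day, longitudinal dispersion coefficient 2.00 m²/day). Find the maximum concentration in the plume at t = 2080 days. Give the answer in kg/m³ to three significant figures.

The peak of an instantaneous 1D plume sits at x = vt; there the Gaussian factor is 1 and C_max = M/(n_e·A·√(4πDt)), where n_e·A is the pore area the mass is dissolved in.
√(4πDt) = √(4π × 2.00 × 2080) = 228.6 m, so C_max = 4.20/(0.29 × 25.0 × 228.6) = 0.00253 kg/m³.

0.00253 kg/m³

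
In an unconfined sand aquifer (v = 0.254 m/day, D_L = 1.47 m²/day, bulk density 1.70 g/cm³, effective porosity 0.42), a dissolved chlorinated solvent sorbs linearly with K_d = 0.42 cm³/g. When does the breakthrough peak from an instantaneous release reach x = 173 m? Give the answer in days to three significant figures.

Retardation factor R = 1 + ρ_b·K_d/n = 1 + 1.70 × 0.42/0.42 = 2.700.
Sorption retards both mechanisms: v_R = v/R = 0.09407 m/day, D_R = D/R = 0.5444 m²/day.
Peak time from v_R²t² + 2D_R t − x² = 0: t = (√(D_R² + v_R²x²) − D_R)/v_R².
√(D_R² + v_R²x²) = √(0.5444² + 0.09407² × 173²) = 16.28; v_R² = 0.008849.
t = (16.28 − 0.5444)/0.008849 = 1780 days.

1780 days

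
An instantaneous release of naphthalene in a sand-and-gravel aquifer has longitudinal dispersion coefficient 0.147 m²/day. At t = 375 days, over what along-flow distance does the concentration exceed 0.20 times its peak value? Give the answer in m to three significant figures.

The plume is Gaussian with σ = √(2Dt) = √(2 × 0.147 × 375) = 10.50 m.
C/C_peak = exp(−Δx²/(2σ²)) = 0.20 ⇒ Δx = σ·√(−2 ln 0.20) = 10.50 × 1.794 = 18.84 m.
Width = 2Δx = 37.7 m.

37.7 m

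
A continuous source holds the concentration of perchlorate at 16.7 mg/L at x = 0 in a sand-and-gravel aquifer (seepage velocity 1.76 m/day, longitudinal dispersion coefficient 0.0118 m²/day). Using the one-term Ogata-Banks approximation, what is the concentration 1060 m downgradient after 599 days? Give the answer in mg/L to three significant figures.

1.05 mg/L

For a continuous step input, C/C₀ ≈ ½·erfc((x−vt)/(2√(Dt))).
vt = 1.76 × 599 = 1054.24 m and 2√(Dt) = 2√(0.0118 × 599) = 5.317 m.
Argument (x−vt)/(2√(Dt)) = (1060 − 1054.24)/5.317 = 1.083; ½·erfc(1.083) = 0.06281.
C = 16.7 × 0.06281 = 1.05 mg/L.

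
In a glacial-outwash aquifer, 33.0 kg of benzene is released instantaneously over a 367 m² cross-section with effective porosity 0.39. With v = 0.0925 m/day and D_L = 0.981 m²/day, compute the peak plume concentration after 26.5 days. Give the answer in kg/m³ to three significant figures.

The peak of an instantaneous 1D plume sits at x = vt; there the Gaussian factor is 1 and C_max = M/(n_e·A·√(4πDt)), where n_e·A is the pore area the mass is dissolved in.
√(4πDt) = √(4π × 0.981 × 26.5) = 18.07 m, so C_max = 33.0/(0.39 × 367 × 18.07) = 0.0128 kg/m³.

0.0128 kg/m³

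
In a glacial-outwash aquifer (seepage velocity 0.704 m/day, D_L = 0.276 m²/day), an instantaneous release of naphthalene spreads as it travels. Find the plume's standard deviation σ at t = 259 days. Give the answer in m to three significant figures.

12.0 m

Dispersive spreading gives a Gaussian with σ² = 2Dt; advection only shifts the center.
σ = √(2 × 0.276 × 259) = 12.0 m.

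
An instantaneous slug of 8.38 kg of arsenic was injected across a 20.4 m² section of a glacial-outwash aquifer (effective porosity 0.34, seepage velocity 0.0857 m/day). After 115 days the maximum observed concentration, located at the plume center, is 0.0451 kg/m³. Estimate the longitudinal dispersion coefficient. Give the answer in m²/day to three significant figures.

0.497 m²/day

At the plume center C_max = M/(n_e·A·√(4πDt)), so D = M²/(4πt·(n_e·A·C_max)²).
n_e·A·C_max = 0.34 × 20.4 × 0.0451 = 0.3128 kg/m.
D = 8.38²/(4π × 115 × 0.3128²) = 0.497 m²/day.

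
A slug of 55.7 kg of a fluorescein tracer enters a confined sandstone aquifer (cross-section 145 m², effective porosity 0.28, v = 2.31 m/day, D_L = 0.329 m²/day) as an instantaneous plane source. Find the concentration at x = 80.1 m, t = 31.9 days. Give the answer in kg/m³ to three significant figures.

For an instantaneous plane source, C(x,t) = M/(n_e·A·√(4πDt)) · exp(−(x−vt)²/(4Dt)), with n_e·A the pore (flow) area.
Plume center vt = 2.31 × 31.9 = 73.689 m, so the well at 80.1 m is 6.411 m downgradient of the peak.
√(4πDt) = 11.48 m, giving peak height M/(n_e·A·√(4πDt)) = 55.7/(0.28 × 145 × 11.48) = 0.1195 kg/m³.
(x−vt)²/(4Dt) = (6.411)²/(4 × 0.329 × 31.9) = 0.9791; exp(−0.9791) = 0.3756.
C = 0.1195 × 0.3756 = 0.0449 kg/m³.

0.0449 kg/m³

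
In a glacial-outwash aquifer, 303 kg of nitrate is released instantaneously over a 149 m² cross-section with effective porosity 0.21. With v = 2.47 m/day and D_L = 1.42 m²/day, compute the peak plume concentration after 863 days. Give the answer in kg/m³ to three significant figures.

0.0780 kg/m³

The peak of an instantaneous 1D plume sits at x = vt; there the Gaussian factor is 1 and C_max = M/(n_e·A·√(4πDt)), where n_e·A is the pore area the mass is dissolved in.
√(4πDt) = √(4π × 1.42 × 863) = 124.1 m, so C_max = 303/(0.21 × 149 × 124.1) = 0.0780 kg/m³.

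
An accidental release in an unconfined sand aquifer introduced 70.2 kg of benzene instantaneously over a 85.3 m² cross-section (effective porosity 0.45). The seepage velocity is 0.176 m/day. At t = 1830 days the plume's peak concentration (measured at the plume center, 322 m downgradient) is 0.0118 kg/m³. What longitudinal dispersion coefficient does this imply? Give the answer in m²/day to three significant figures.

1.04 m²/day

At the plume center C_max = M/(n_e·A·√(4πDt)), so D = M²/(4πt·(n_e·A·C_max)²).
n_e·A·C_max = 0.45 × 85.3 × 0.0118 = 0.4529 kg/m.
D = 70.2²/(4π × 1830 × 0.4529²) = 1.04 m²/day.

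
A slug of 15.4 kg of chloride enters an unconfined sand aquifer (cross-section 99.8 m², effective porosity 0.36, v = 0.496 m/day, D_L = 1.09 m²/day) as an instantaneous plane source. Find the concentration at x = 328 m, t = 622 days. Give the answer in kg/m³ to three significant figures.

0.00404 kg/m³

For an instantaneous plane source, C(x,t) = M/(n_e·A·√(4πDt)) · exp(−(x−vt)²/(4Dt)), with n_e·A the pore (flow) area.
Plume center vt = 0.496 × 622 = 308.512 m, so the well at 328 m is 19.488 m downgradient of the peak.
√(4πDt) = 92.30 m, giving peak height M/(n_e·A·√(4πDt)) = 15.4/(0.36 × 99.8 × 92.30) = 0.004644 kg/m³.
(x−vt)²/(4Dt) = (19.488)²/(4 × 1.09 × 622) = 0.1400; exp(−0.1400) = 0.8694.
C = 0.004644 × 0.8694 = 0.00404 kg/m³.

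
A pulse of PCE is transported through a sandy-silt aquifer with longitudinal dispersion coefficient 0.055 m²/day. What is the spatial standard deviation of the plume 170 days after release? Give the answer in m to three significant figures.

Dispersive spreading gives a Gaussian with σ² = 2Dt; advection only shifts the center.
σ = √(2 × 0.055 × 170) = 4.32 m.

4.32 m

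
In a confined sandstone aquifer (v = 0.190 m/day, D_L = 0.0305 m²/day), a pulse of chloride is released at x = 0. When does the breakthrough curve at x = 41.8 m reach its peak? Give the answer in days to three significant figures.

219 days

For the 1D instantaneous-source solution, setting ∂C/∂t = 0 at fixed x gives v²t² + 2Dt − x² = 0, so t = (√(D² + v²x²) − D)/v².
√(D² + v²x²) = √(0.0305² + 0.190² × 41.8²) = 7.942; v² = 0.0361.
t = (7.942 − 0.0305)/0.0361 = 219 days (vs. the pure-advection estimate x/v = 220 d).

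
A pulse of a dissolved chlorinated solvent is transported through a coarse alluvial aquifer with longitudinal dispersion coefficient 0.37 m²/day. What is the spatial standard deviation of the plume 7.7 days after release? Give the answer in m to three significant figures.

2.39 m

Dispersive spreading gives a Gaussian with σ² = 2Dt; advection only shifts the center.
σ = √(2 × 0.37 × 7.7) = 2.39 m.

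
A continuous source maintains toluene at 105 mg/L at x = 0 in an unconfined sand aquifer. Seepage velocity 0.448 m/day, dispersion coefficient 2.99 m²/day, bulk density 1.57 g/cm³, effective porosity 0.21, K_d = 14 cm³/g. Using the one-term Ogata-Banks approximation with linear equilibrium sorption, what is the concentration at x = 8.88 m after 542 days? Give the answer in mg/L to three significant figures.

12.3 mg/L

Retardation factor R = 1 + ρ_b·K_d/n = 1 + 1.57 × 14/0.21 = 105.7.
Sorption retards both mechanisms: v_R = v/R = 0.004238 m/day, D_R = D/R = 0.02829 m²/day.
v_R·t = 0.004238 × 542 = 2.296996 m; 2√(D_R t) = 7.832 m; argument = (8.88 − 2.296996)/7.832 = 0.8405.
C = C₀ × ½·erfc(0.8405) = 105 × 0.1173 = 12.3 mg/L.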